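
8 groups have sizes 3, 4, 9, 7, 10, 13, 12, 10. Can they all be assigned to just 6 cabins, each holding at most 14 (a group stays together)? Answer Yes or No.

A valid assignment using 6 cabins:
  cabin 1: 13 = 13
  cabin 2: 12 = 12
  cabin 3: 10 + 4 = 14
  cabin 4: 10 + 3 = 13
  cabin 5: 9 = 9
  cabin 6: 7 = 7
Every load is within 14, so 6 cabins suffice.

Yes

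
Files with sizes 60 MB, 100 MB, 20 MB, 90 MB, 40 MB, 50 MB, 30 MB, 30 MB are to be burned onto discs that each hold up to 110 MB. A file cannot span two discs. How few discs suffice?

Total = 100 + 90 + 60 + 50 + 40 + 30 + 30 + 20 = 420 MB.
Lower bound: ⌈420/110⌉ = 4 discs.
A packing using 4 discs:
  disc 1: 100 = 100
  disc 2: 90 + 20 = 110
  disc 3: 60 + 50 = 110
  disc 4: 40 + 30 + 30 = 100
This matches the lower bound, so 4 is optimal.

4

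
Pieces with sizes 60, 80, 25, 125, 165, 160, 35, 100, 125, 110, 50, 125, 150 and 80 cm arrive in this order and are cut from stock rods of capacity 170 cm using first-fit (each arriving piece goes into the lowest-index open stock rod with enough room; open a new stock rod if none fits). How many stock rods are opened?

  60 → stock rod 1 (new)  [load 60/170]
  80 → stock rod 1  [load 140/170]
  25 → stock rod 1  [load 165/170]
  125 → stock rod 2 (new)  [load 125/170]
  165 → stock rod 3 (new)  [load 165/170]
  160 → stock rod 4 (new)  [load 160/170]
  35 → stock rod 2  [load 160/170]
  100 → stock rod 5 (new)  [load 100/170]
  125 → stock rod 6 (new)  [load 125/170]
  110 → stock rod 7 (new)  [load 110/170]
  50 → stock rod 5  [load 150/170]
  125 → stock rod 8 (new)  [load 125/170]
  150 → stock rod 9 (new)  [load 150/170]
  80 → stock rod 10 (new)  [load 80/170]
10 stock rods opened.

10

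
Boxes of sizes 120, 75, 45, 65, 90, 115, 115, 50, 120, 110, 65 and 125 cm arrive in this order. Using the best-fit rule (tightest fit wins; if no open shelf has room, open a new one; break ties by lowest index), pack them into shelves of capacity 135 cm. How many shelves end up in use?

10

  120 → shelf 1 (new)  [load 120/135]
  75 → shelf 2 (new)  [load 75/135]
  45 → shelf 2  [load 120/135]
  65 → shelf 3 (new)  [load 65/135]
  90 → shelf 4 (new)  [load 90/135]
  115 → shelf 5 (new)  [load 115/135]
  115 → shelf 6 (new)  [load 115/135]
  50 → shelf 3  [load 115/135]
  120 → shelf 7 (new)  [load 120/135]
  110 → shelf 8 (new)  [load 110/135]
  65 → shelf 9 (new)  [load 65/135]
  125 → shelf 10 (new)  [load 125/135]
10 shelves opened.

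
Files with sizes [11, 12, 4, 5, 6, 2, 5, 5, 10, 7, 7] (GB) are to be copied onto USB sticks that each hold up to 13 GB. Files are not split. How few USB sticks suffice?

Total = 12 + 11 + 10 + 7 + 7 + 6 + 5 + 5 + 5 + 4 + 2 = 74 GB.
Lower bound: ⌈74/13⌉ = 6 USB sticks.
A packing using 7 USB sticks:
  USB stick 1: 12 = 12
  USB stick 2: 11 + 2 = 13
  USB stick 3: 10 = 10
  USB stick 4: 7 + 6 = 13
  USB stick 5: 7 + 5 = 12
  USB stick 6: 5 + 5 = 10
  USB stick 7: 4 = 4
No arrangement into 6 USB sticks stays within capacity, so 7 is optimal.

7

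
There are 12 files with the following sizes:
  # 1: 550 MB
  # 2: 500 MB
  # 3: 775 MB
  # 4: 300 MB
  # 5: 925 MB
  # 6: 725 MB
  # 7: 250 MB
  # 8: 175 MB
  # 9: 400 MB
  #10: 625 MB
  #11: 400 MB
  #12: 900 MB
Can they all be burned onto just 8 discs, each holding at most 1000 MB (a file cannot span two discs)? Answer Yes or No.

A valid assignment using 7 discs:
  disc 1: 925 = 925
  disc 2: 900 = 900
  disc 3: 775 + 175 = 950
  disc 4: 725 + 250 = 975
  disc 5: 625 + 300 = 925
  disc 6: 550 + 400 = 950
  disc 7: 500 + 400 = 900
That uses only 7 ≤ 8, so 8 discs are enough.

Yes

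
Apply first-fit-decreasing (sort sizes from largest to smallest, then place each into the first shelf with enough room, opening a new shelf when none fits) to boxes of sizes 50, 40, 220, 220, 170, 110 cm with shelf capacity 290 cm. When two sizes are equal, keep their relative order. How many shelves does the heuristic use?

3

Sorted descending: 220, 220, 170, 110, 50, 40.
  220 → shelf 1 (new)  [load 220/290]
  220 → shelf 2 (new)  [load 220/290]
  170 → shelf 3 (new)  [load 170/290]
  110 → shelf 3  [load 280/290]
  50 → shelf 1  [load 270/290]
  40 → shelf 2  [load 260/290]
3 shelves opened.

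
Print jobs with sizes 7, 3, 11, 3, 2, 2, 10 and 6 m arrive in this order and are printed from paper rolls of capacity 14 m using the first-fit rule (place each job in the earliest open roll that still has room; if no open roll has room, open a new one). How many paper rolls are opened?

  7 → roll 1 (new)  [load 7/14]
  3 → roll 1  [load 10/14]
  11 → roll 2 (new)  [load 11/14]
  3 → roll 1  [load 13/14]
  2 → roll 2  [load 13/14]
  2 → roll 3 (new)  [load 2/14]
  10 → roll 3  [load 12/14]
  6 → roll 4 (new)  [load 6/14]
4 paper rolls opened.

4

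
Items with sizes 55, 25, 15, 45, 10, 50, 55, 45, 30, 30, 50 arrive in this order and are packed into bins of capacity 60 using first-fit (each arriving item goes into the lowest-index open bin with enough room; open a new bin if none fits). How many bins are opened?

8

  55 → bin 1 (new)  [load 55/60]
  25 → bin 2 (new)  [load 25/60]
  15 → bin 2  [load 40/60]
  45 → bin 3 (new)  [load 45/60]
  10 → bin 2  [load 50/60]
  50 → bin 4 (new)  [load 50/60]
  55 → bin 5 (new)  [load 55/60]
  45 → bin 6 (new)  [load 45/60]
  30 → bin 7 (new)  [load 30/60]
  30 → bin 7  [load 60/60]
  50 → bin 8 (new)  [load 50/60]
8 bins opened.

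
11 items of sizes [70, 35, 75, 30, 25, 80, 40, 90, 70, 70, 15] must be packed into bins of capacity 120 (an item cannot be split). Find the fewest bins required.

6

Total = 90 + 80 + 75 + 70 + 70 + 70 + 40 + 35 + 30 + 25 + 15 = 600.
Lower bound: ⌈600/120⌉ = 5 bins.
Also, 6 items each exceed 60, and no two of those can share a bin, so at least 6 bins are needed.
A packing using 6 bins:
  bin 1: 90 + 30 = 120
  bin 2: 80 + 40 = 120
  bin 3: 75 + 35 = 110
  bin 4: 70 + 25 + 15 = 110
  bin 5: 70 = 70
  bin 6: 70 = 70
This matches the lower bound, so 6 is optimal.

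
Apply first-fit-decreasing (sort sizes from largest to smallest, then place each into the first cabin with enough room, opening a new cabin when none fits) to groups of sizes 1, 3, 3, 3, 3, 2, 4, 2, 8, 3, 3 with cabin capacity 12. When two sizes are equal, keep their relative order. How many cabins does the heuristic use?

3

Sorted descending: 8, 4, 3, 3, 3, 3, 3, 3, 2, 2, 1.
  8 → cabin 1 (new)  [load 8/12]
  4 → cabin 1  [load 12/12]
  3 → cabin 2 (new)  [load 3/12]
  3 → cabin 2  [load 6/12]
  3 → cabin 2  [load 9/12]
  3 → cabin 2  [load 12/12]
  3 → cabin 3 (new)  [load 3/12]
  3 → cabin 3  [load 6/12]
  2 → cabin 3  [load 8/12]
  2 → cabin 3  [load 10/12]
  1 → cabin 3  [load 11/12]
3 cabins opened.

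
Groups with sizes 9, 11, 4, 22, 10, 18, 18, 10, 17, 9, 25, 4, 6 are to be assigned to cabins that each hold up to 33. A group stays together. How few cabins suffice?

Total = 25 + 22 + 18 + 18 + 17 + 11 + 10 + 10 + 9 + 9 + 6 + 4 + 4 = 163.
Lower bound: ⌈163/33⌉ = 5 cabins.
A packing using 6 cabins:
  cabin 1: 25 + 6 = 31
  cabin 2: 22 + 11 = 33
  cabin 3: 18 + 10 + 4 = 32
  cabin 4: 18 + 10 + 4 = 32
  cabin 5: 17 + 9 = 26
  cabin 6: 9 = 9
No arrangement into 5 cabins stays within capacity, so 6 is optimal.

6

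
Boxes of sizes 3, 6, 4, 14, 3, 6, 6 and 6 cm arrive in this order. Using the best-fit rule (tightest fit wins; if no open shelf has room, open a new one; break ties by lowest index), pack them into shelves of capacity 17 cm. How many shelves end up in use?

4

  3 → shelf 1 (new)  [load 3/17]
  6 → shelf 1  [load 9/17]
  4 → shelf 1  [load 13/17]
  14 → shelf 2 (new)  [load 14/17]
  3 → shelf 2  [load 17/17]
  6 → shelf 3 (new)  [load 6/17]
  6 → shelf 3  [load 12/17]
  6 → shelf 4 (new)  [load 6/17]
4 shelves opened.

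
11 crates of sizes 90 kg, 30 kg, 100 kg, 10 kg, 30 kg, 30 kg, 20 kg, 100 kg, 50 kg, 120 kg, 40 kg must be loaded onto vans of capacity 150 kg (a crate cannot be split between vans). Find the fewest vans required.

5

Total = 120 + 100 + 100 + 90 + 50 + 40 + 30 + 30 + 30 + 20 + 10 = 620 kg.
Lower bound: ⌈620/150⌉ = 5 vans.
A packing using 5 vans:
  van 1: 120 + 30 = 150
  van 2: 100 + 50 = 150
  van 3: 100 + 40 + 10 = 150
  van 4: 90 + 30 + 30 = 150
  van 5: 20 = 20
This matches the lower bound, so 5 is optimal.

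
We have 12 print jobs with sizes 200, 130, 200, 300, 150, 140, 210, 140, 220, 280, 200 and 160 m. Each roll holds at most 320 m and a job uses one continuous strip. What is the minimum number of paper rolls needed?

10

Total = 300 + 280 + 220 + 210 + 200 + 200 + 200 + 160 + 150 + 140 + 140 + 130 = 2330 m.
Lower bound: ⌈2330/320⌉ = 8 paper rolls.
A packing using 10 paper rolls:
  roll 1: 300 = 300
  roll 2: 280 = 280
  roll 3: 220 = 220
  roll 4: 210 = 210
  roll 5: 200 = 200
  roll 6: 200 = 200
  roll 7: 200 = 200
  roll 8: 160 + 150 = 310
  roll 9: 140 + 140 = 280
  roll 10: 130 = 130
No arrangement into 9 paper rolls stays within capacity, so 10 is optimal.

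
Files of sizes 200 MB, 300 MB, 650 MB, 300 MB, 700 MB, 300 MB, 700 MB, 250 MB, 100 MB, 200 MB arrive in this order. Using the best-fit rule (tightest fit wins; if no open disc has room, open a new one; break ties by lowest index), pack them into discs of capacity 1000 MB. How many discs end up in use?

  200 → disc 1 (new)  [load 200/1000]
  300 → disc 1  [load 500/1000]
  650 → disc 2 (new)  [load 650/1000]
  300 → disc 2  [load 950/1000]
  700 → disc 3 (new)  [load 700/1000]
  300 → disc 3  [load 1000/1000]
  700 → disc 4 (new)  [load 700/1000]
  250 → disc 4  [load 950/1000]
  100 → disc 1  [load 600/1000]
  200 → disc 1  [load 800/1000]
4 discs opened.

4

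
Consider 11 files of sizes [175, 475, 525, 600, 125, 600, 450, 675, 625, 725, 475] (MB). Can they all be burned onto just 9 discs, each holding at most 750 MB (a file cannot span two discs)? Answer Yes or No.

Yes

A valid assignment using 9 discs:
  disc 1: 725 = 725
  disc 2: 675 = 675
  disc 3: 625 + 125 = 750
  disc 4: 600 = 600
  disc 5: 600 = 600
  disc 6: 525 + 175 = 700
  disc 7: 475 = 475
  disc 8: 475 = 475
  disc 9: 450 = 450
Every load is within 750 MB, so 9 discs suffice.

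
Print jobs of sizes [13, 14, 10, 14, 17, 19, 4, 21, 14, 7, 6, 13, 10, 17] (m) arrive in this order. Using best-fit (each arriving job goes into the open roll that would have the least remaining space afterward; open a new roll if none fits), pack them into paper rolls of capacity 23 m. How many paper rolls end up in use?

9

  13 → roll 1 (new)  [load 13/23]
  14 → roll 2 (new)  [load 14/23]
  10 → roll 1  [load 23/23]
  14 → roll 3 (new)  [load 14/23]
  17 → roll 4 (new)  [load 17/23]
  19 → roll 5 (new)  [load 19/23]
  4 → roll 5  [load 23/23]
  21 → roll 6 (new)  [load 21/23]
  14 → roll 7 (new)  [load 14/23]
  7 → roll 2  [load 21/23]
  6 → roll 4  [load 23/23]
  13 → roll 8 (new)  [load 13/23]
  10 → roll 8  [load 23/23]
  17 → roll 9 (new)  [load 17/23]
9 paper rolls opened.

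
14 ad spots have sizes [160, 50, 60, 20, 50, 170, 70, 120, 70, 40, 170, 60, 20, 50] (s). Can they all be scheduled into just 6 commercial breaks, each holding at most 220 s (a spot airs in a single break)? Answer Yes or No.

A valid assignment using 6 commercial breaks:
  break 1: 170 + 50 = 220
  break 2: 170 + 50 = 220
  break 3: 160 + 60 = 220
  break 4: 120 + 70 + 20 = 210
  break 5: 70 + 60 + 50 + 40 = 220
  break 6: 20 = 20
Every load is within 220 s, so 6 commercial breaks suffice.

Yes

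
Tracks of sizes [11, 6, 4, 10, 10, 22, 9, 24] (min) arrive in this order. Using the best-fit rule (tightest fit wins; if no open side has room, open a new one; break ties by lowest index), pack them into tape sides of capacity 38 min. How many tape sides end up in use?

  11 → side 1 (new)  [load 11/38]
  6 → side 1  [load 17/38]
  4 → side 1  [load 21/38]
  10 → side 1  [load 31/38]
  10 → side 2 (new)  [load 10/38]
  22 → side 2  [load 32/38]
  9 → side 3 (new)  [load 9/38]
  24 → side 3  [load 33/38]
3 tape sides opened.

3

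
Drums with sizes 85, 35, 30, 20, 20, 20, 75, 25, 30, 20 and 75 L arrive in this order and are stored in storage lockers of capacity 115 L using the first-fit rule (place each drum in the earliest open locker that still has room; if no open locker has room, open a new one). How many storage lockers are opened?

4

  85 → locker 1 (new)  [load 85/115]
  35 → locker 2 (new)  [load 35/115]
  30 → locker 1  [load 115/115]
  20 → locker 2  [load 55/115]
  20 → locker 2  [load 75/115]
  20 → locker 2  [load 95/115]
  75 → locker 3 (new)  [load 75/115]
  25 → locker 3  [load 100/115]
  30 → locker 4 (new)  [load 30/115]
  20 → locker 2  [load 115/115]
  75 → locker 4  [load 105/115]
4 storage lockers opened.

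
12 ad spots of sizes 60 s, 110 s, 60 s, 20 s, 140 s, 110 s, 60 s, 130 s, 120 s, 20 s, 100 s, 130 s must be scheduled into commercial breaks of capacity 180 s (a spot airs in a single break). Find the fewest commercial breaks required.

Total = 140 + 130 + 130 + 120 + 110 + 110 + 100 + 60 + 60 + 60 + 20 + 20 = 1060 s.
Lower bound: ⌈1060/180⌉ = 6 commercial breaks.
Also, 7 ad spots each exceed 90 s, and no two of those can share a break, so at least 7 commercial breaks are needed.
A packing using 7 commercial breaks:
  break 1: 140 + 20 + 20 = 180
  break 2: 130 = 130
  break 3: 130 = 130
  break 4: 120 + 60 = 180
  break 5: 110 + 60 = 170
  break 6: 110 + 60 = 170
  break 7: 100 = 100
This matches the lower bound, so 7 is optimal.

7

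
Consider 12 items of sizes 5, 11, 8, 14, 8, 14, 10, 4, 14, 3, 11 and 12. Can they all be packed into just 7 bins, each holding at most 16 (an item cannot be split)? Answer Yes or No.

Total = 114; ⌈114/16⌉ = 8.
At least 8 bins are required, but only 7 are allowed.

No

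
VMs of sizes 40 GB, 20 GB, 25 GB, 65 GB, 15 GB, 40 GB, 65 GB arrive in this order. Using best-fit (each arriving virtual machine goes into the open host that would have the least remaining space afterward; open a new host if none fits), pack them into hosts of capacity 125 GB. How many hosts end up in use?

3

  40 → host 1 (new)  [load 40/125]
  20 → host 1  [load 60/125]
  25 → host 1  [load 85/125]
  65 → host 2 (new)  [load 65/125]
  15 → host 1  [load 100/125]
  40 → host 2  [load 105/125]
  65 → host 3 (new)  [load 65/125]
3 hosts opened.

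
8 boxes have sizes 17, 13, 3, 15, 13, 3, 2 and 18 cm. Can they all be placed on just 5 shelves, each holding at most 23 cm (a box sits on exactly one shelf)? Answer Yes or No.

Yes

A valid assignment using 5 shelves:
  shelf 1: 18 + 3 + 2 = 23
  shelf 2: 17 + 3 = 20
  shelf 3: 15 = 15
  shelf 4: 13 = 13
  shelf 5: 13 = 13
Every load is within 23 cm, so 5 shelves suffice.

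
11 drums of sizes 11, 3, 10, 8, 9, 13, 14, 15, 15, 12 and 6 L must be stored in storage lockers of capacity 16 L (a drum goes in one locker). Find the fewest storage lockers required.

Total = 15 + 15 + 14 + 13 + 12 + 11 + 10 + 9 + 8 + 6 + 3 = 116 L.
Lower bound: ⌈116/16⌉ = 8 storage lockers.
A packing using 9 storage lockers:
  locker 1: 15 = 15
  locker 2: 15 = 15
  locker 3: 14 = 14
  locker 4: 13 + 3 = 16
  locker 5: 12 = 12
  locker 6: 11 = 11
  locker 7: 10 + 6 = 16
  locker 8: 9 = 9
  locker 9: 8 = 8
No arrangement into 8 storage lockers stays within capacity, so 9 is optimal.

9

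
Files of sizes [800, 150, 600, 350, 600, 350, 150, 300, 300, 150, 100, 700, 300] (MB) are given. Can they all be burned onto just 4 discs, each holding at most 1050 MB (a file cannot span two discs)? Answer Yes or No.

No

Total = 4850 MB; ⌈4850/1050⌉ = 5.
At least 5 discs are required, but only 4 are allowed.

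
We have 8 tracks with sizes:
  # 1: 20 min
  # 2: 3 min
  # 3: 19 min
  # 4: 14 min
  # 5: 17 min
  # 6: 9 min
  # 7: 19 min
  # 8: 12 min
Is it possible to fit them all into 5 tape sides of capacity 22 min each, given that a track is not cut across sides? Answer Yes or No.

Total = 113 min; ⌈113/22⌉ = 6.
At least 6 tape sides are required, but only 5 are allowed.

No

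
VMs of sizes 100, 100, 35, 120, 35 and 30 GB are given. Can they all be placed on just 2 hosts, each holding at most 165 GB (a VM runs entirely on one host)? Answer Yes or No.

No

Total = 420 GB; ⌈420/165⌉ = 3.
At least 3 hosts are required, but only 2 are allowed.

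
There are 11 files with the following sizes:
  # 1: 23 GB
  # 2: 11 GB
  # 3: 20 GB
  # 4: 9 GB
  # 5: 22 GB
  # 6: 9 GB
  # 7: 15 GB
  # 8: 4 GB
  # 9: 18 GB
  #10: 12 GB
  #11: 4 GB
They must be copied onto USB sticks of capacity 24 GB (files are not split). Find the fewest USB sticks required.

Total = 23 + 22 + 20 + 18 + 15 + 12 + 11 + 9 + 9 + 4 + 4 = 147 GB.
Lower bound: ⌈147/24⌉ = 7 USB sticks.
A packing using 7 USB sticks:
  USB stick 1: 23 = 23
  USB stick 2: 22 = 22
  USB stick 3: 20 + 4 = 24
  USB stick 4: 18 + 4 = 22
  USB stick 5: 15 + 9 = 24
  USB stick 6: 12 + 11 = 23
  USB stick 7: 9 = 9
This matches the lower bound, so 7 is optimal.

7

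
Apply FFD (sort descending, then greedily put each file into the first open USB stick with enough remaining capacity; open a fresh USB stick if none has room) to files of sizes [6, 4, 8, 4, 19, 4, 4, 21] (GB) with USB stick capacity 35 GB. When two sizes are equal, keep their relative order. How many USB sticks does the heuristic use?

Sorted descending: 21, 19, 8, 6, 4, 4, 4, 4.
  21 → USB stick 1 (new)  [load 21/35]
  19 → USB stick 2 (new)  [load 19/35]
  8 → USB stick 1  [load 29/35]
  6 → USB stick 1  [load 35/35]
  4 → USB stick 2  [load 23/35]
  4 → USB stick 2  [load 27/35]
  4 → USB stick 2  [load 31/35]
  4 → USB stick 2  [load 35/35]
2 USB sticks opened.

2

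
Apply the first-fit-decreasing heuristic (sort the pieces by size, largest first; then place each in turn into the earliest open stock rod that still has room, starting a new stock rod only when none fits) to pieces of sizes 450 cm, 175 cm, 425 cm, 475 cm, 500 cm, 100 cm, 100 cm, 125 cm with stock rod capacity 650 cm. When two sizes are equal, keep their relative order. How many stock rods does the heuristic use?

Sorted descending: 500, 475, 450, 425, 175, 125, 100, 100.
  500 → stock rod 1 (new)  [load 500/650]
  475 → stock rod 2 (new)  [load 475/650]
  450 → stock rod 3 (new)  [load 450/650]
  425 → stock rod 4 (new)  [load 425/650]
  175 → stock rod 2  [load 650/650]
  125 → stock rod 1  [load 625/650]
  100 → stock rod 3  [load 550/650]
  100 → stock rod 3  [load 650/650]
4 stock rods opened.

4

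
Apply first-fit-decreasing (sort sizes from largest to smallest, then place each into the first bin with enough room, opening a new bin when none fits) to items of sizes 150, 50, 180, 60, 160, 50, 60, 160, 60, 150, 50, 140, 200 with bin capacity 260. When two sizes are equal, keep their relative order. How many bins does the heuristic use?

7

Sorted descending: 200, 180, 160, 160, 150, 150, 140, 60, 60, 60, 50, 50, 50.
  200 → bin 1 (new)  [load 200/260]
  180 → bin 2 (new)  [load 180/260]
  160 → bin 3 (new)  [load 160/260]
  160 → bin 4 (new)  [load 160/260]
  150 → bin 5 (new)  [load 150/260]
  150 → bin 6 (new)  [load 150/260]
  140 → bin 7 (new)  [load 140/260]
  60 → bin 1  [load 260/260]
  60 → bin 2  [load 240/260]
  60 → bin 3  [load 220/260]
  50 → bin 4  [load 210/260]
  50 → bin 4  [load 260/260]
  50 → bin 5  [load 200/260]
7 bins opened.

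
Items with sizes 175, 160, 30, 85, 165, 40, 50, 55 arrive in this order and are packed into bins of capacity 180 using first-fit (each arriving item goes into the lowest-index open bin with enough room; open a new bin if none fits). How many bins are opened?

5

  175 → bin 1 (new)  [load 175/180]
  160 → bin 2 (new)  [load 160/180]
  30 → bin 3 (new)  [load 30/180]
  85 → bin 3  [load 115/180]
  165 → bin 4 (new)  [load 165/180]
  40 → bin 3  [load 155/180]
  50 → bin 5 (new)  [load 50/180]
  55 → bin 5  [load 105/180]
5 bins opened.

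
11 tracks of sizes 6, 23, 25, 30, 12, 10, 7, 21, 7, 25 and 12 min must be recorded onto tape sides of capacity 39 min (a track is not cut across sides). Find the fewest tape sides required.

Total = 30 + 25 + 25 + 23 + 21 + 12 + 12 + 10 + 7 + 7 + 6 = 178 min.
Lower bound: ⌈178/39⌉ = 5 tape sides.
A packing using 5 tape sides:
  side 1: 30 + 7 = 37
  side 2: 25 + 12 = 37
  side 3: 25 + 12 = 37
  side 4: 23 + 10 + 6 = 39
  side 5: 21 + 7 = 28
This matches the lower bound, so 5 is optimal.

5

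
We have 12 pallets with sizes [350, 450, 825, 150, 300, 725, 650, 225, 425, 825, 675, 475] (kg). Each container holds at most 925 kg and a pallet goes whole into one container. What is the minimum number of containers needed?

8

Total = 825 + 825 + 725 + 675 + 650 + 475 + 450 + 425 + 350 + 300 + 225 + 150 = 6075 kg.
Lower bound: ⌈6075/925⌉ = 7 containers.
A packing using 8 containers:
  container 1: 825 = 825
  container 2: 825 = 825
  container 3: 725 + 150 = 875
  container 4: 675 + 225 = 900
  container 5: 650 = 650
  container 6: 475 + 450 = 925
  container 7: 425 + 350 = 775
  container 8: 300 = 300
No arrangement into 7 containers stays within capacity, so 8 is optimal.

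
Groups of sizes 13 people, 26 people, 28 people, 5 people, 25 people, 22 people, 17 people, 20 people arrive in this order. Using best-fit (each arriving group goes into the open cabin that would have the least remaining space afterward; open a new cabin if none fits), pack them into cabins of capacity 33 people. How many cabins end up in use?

6

  13 → cabin 1 (new)  [load 13/33]
  26 → cabin 2 (new)  [load 26/33]
  28 → cabin 3 (new)  [load 28/33]
  5 → cabin 3  [load 33/33]
  25 → cabin 4 (new)  [load 25/33]
  22 → cabin 5 (new)  [load 22/33]
  17 → cabin 1  [load 30/33]
  20 → cabin 6 (new)  [load 20/33]
6 cabins opened.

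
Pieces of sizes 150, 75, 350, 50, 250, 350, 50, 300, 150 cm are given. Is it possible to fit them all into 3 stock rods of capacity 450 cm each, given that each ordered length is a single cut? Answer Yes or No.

Total = 1725 cm; ⌈1725/450⌉ = 4.
At least 4 stock rods are required, but only 3 are allowed.

No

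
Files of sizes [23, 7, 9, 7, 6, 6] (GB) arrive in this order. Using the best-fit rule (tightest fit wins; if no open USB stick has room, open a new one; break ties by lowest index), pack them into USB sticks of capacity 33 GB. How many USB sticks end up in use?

  23 → USB stick 1 (new)  [load 23/33]
  7 → USB stick 1  [load 30/33]
  9 → USB stick 2 (new)  [load 9/33]
  7 → USB stick 2  [load 16/33]
  6 → USB stick 2  [load 22/33]
  6 → USB stick 2  [load 28/33]
2 USB sticks opened.

2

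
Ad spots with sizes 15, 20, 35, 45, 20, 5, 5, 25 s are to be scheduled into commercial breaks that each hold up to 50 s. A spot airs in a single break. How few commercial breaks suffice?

4

Total = 45 + 35 + 25 + 20 + 20 + 15 + 5 + 5 = 170 s.
Lower bound: ⌈170/50⌉ = 4 commercial breaks.
A packing using 4 commercial breaks:
  break 1: 45 + 5 = 50
  break 2: 35 + 15 = 50
  break 3: 25 + 20 + 5 = 50
  break 4: 20 = 20
This matches the lower bound, so 4 is optimal.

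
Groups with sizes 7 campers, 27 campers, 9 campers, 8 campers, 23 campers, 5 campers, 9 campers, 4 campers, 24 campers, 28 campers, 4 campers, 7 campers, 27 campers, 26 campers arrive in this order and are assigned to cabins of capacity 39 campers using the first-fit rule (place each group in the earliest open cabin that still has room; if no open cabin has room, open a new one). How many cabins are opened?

7

  7 → cabin 1 (new)  [load 7/39]
  27 → cabin 1  [load 34/39]
  9 → cabin 2 (new)  [load 9/39]
  8 → cabin 2  [load 17/39]
  23 → cabin 3 (new)  [load 23/39]
  5 → cabin 1  [load 39/39]
  9 → cabin 2  [load 26/39]
  4 → cabin 2  [load 30/39]
  24 → cabin 4 (new)  [load 24/39]
  28 → cabin 5 (new)  [load 28/39]
  4 → cabin 2  [load 34/39]
  7 → cabin 3  [load 30/39]
  27 → cabin 6 (new)  [load 27/39]
  26 → cabin 7 (new)  [load 26/39]
7 cabins opened.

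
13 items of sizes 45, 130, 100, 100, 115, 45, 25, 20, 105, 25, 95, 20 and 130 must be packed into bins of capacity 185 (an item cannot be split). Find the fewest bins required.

Total = 130 + 130 + 115 + 105 + 100 + 100 + 95 + 45 + 45 + 25 + 25 + 20 + 20 = 955.
Lower bound: ⌈955/185⌉ = 6 bins.
Also, 7 items each exceed 185/2, and no two of those can share a bin, so at least 7 bins are needed.
A packing using 7 bins:
  bin 1: 130 + 45 = 175
  bin 2: 130 + 45 = 175
  bin 3: 115 + 25 + 25 + 20 = 185
  bin 4: 105 + 20 = 125
  bin 5: 100 = 100
  bin 6: 100 = 100
  bin 7: 95 = 95
This matches the lower bound, so 7 is optimal.

7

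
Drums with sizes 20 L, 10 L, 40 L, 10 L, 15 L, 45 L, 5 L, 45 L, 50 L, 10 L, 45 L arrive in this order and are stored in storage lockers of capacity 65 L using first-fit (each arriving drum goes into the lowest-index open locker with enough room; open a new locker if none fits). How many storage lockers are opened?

  20 → locker 1 (new)  [load 20/65]
  10 → locker 1  [load 30/65]
  40 → locker 2 (new)  [load 40/65]
  10 → locker 1  [load 40/65]
  15 → locker 1  [load 55/65]
  45 → locker 3 (new)  [load 45/65]
  5 → locker 1  [load 60/65]
  45 → locker 4 (new)  [load 45/65]
  50 → locker 5 (new)  [load 50/65]
  10 → locker 2  [load 50/65]
  45 → locker 6 (new)  [load 45/65]
6 storage lockers opened.

6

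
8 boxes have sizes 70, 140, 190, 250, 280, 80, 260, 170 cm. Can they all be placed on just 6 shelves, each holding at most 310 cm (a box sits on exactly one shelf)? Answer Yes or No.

A valid assignment using 6 shelves:
  shelf 1: 280 = 280
  shelf 2: 260 = 260
  shelf 3: 250 = 250
  shelf 4: 190 + 80 = 270
  shelf 5: 170 + 140 = 310
  shelf 6: 70 = 70
Every load is within 310 cm, so 6 shelves suffice.

Yes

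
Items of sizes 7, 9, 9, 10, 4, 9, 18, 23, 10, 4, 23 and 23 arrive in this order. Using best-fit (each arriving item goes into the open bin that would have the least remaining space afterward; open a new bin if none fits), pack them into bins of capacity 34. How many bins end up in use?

6

  7 → bin 1 (new)  [load 7/34]
  9 → bin 1  [load 16/34]
  9 → bin 1  [load 25/34]
  10 → bin 2 (new)  [load 10/34]
  4 → bin 1  [load 29/34]
  9 → bin 2  [load 19/34]
  18 → bin 3 (new)  [load 18/34]
  23 → bin 4 (new)  [load 23/34]
  10 → bin 4  [load 33/34]
  4 → bin 1  [load 33/34]
  23 → bin 5 (new)  [load 23/34]
  23 → bin 6 (new)  [load 23/34]
6 bins opened.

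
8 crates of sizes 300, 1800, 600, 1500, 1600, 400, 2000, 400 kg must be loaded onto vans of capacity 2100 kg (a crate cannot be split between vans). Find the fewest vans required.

Total = 2000 + 1800 + 1600 + 1500 + 600 + 400 + 400 + 300 = 8600 kg.
Lower bound: ⌈8600/2100⌉ = 5 vans.
A packing using 5 vans:
  van 1: 2000 = 2000
  van 2: 1800 + 300 = 2100
  van 3: 1600 + 400 = 2000
  van 4: 1500 + 600 = 2100
  van 5: 400 = 400
This matches the lower bound, so 5 is optimal.

5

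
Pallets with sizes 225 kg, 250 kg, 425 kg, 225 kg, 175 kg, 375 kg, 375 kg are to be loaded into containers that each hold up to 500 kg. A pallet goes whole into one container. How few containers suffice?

Total = 425 + 375 + 375 + 250 + 225 + 225 + 175 = 2050 kg.
Lower bound: ⌈2050/500⌉ = 5 containers.
A packing using 5 containers:
  container 1: 425 = 425
  container 2: 375 = 375
  container 3: 375 = 375
  container 4: 250 + 225 = 475
  container 5: 225 + 175 = 400
This matches the lower bound, so 5 is optimal.

5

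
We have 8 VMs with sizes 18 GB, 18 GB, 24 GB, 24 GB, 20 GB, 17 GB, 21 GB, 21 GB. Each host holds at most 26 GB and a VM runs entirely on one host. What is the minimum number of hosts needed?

Total = 24 + 24 + 21 + 21 + 20 + 18 + 18 + 17 = 163 GB.
Lower bound: ⌈163/26⌉ = 7 hosts.
Also, 8 VMs each exceed 13 GB, and no two of those can share a host, so at least 8 hosts are needed.
A packing using 8 hosts:
  host 1: 24 = 24
  host 2: 24 = 24
  host 3: 21 = 21
  host 4: 21 = 21
  host 5: 20 = 20
  host 6: 18 = 18
  host 7: 18 = 18
  host 8: 17 = 17
This matches the lower bound, so 8 is optimal.

8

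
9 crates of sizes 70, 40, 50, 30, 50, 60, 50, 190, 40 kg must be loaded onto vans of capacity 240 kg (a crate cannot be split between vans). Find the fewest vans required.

3

Total = 190 + 70 + 60 + 50 + 50 + 50 + 40 + 40 + 30 = 580 kg.
Lower bound: ⌈580/240⌉ = 3 vans.
A packing using 3 vans:
  van 1: 190 + 50 = 240
  van 2: 70 + 60 + 50 + 50 = 230
  van 3: 40 + 40 + 30 = 110
This matches the lower bound, so 3 is optimal.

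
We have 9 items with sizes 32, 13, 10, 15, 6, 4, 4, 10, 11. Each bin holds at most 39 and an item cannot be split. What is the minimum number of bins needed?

Total = 32 + 15 + 13 + 11 + 10 + 10 + 6 + 4 + 4 = 105.
Lower bound: ⌈105/39⌉ = 3 bins.
A packing using 3 bins:
  bin 1: 32 + 6 = 38
  bin 2: 15 + 13 + 11 = 39
  bin 3: 10 + 10 + 4 + 4 = 28
This matches the lower bound, so 3 is optimal.

3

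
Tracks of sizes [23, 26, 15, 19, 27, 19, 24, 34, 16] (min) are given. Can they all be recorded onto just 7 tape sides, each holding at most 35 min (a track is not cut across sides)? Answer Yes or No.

Yes

A valid assignment using 7 tape sides:
  side 1: 34 = 34
  side 2: 27 = 27
  side 3: 26 = 26
  side 4: 24 = 24
  side 5: 23 = 23
  side 6: 19 + 16 = 35
  side 7: 19 + 15 = 34
Every load is within 35 min, so 7 tape sides suffice.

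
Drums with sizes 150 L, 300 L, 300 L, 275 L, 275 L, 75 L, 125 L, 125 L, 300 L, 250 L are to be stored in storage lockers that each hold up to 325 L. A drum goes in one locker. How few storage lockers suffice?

8

Total = 300 + 300 + 300 + 275 + 275 + 250 + 150 + 125 + 125 + 75 = 2175 L.
Lower bound: ⌈2175/325⌉ = 7 storage lockers.
A packing using 8 storage lockers:
  locker 1: 300 = 300
  locker 2: 300 = 300
  locker 3: 300 = 300
  locker 4: 275 = 275
  locker 5: 275 = 275
  locker 6: 250 + 75 = 325
  locker 7: 150 + 125 = 275
  locker 8: 125 = 125
No arrangement into 7 storage lockers stays within capacity, so 8 is optimal.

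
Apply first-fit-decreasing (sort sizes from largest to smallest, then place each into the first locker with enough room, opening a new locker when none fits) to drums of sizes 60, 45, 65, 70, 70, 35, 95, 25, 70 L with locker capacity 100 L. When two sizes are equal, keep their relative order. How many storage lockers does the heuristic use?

7

Sorted descending: 95, 70, 70, 70, 65, 60, 45, 35, 25.
  95 → locker 1 (new)  [load 95/100]
  70 → locker 2 (new)  [load 70/100]
  70 → locker 3 (new)  [load 70/100]
  70 → locker 4 (new)  [load 70/100]
  65 → locker 5 (new)  [load 65/100]
  60 → locker 6 (new)  [load 60/100]
  45 → locker 7 (new)  [load 45/100]
  35 → locker 5  [load 100/100]
  25 → locker 2  [load 95/100]
7 storage lockers opened.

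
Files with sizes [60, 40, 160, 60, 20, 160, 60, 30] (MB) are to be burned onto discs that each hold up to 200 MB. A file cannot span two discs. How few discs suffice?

3

Total = 160 + 160 + 60 + 60 + 60 + 40 + 30 + 20 = 590 MB.
Lower bound: ⌈590/200⌉ = 3 discs.
A packing using 3 discs:
  disc 1: 160 + 40 = 200
  disc 2: 160 + 30 = 190
  disc 3: 60 + 60 + 60 + 20 = 200
This matches the lower bound, so 3 is optimal.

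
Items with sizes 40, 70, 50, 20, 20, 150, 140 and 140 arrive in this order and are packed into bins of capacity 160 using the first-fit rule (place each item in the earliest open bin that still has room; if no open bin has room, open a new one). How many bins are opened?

5

  40 → bin 1 (new)  [load 40/160]
  70 → bin 1  [load 110/160]
  50 → bin 1  [load 160/160]
  20 → bin 2 (new)  [load 20/160]
  20 → bin 2  [load 40/160]
  150 → bin 3 (new)  [load 150/160]
  140 → bin 4 (new)  [load 140/160]
  140 → bin 5 (new)  [load 140/160]
5 bins opened.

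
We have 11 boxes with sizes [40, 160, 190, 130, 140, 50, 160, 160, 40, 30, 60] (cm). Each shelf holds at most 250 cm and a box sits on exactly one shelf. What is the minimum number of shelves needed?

6

Total = 190 + 160 + 160 + 160 + 140 + 130 + 60 + 50 + 40 + 40 + 30 = 1160 cm.
Lower bound: ⌈1160/250⌉ = 5 shelves.
Also, 6 boxes each exceed 125 cm, and no two of those can share a shelf, so at least 6 shelves are needed.
A packing using 6 shelves:
  shelf 1: 190 + 60 = 250
  shelf 2: 160 + 50 + 40 = 250
  shelf 3: 160 + 40 + 30 = 230
  shelf 4: 160 = 160
  shelf 5: 140 = 140
  shelf 6: 130 = 130
This matches the lower bound, so 6 is optimal.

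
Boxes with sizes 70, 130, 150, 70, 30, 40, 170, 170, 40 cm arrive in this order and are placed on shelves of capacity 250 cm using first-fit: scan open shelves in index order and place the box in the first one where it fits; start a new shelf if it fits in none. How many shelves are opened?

  70 → shelf 1 (new)  [load 70/250]
  130 → shelf 1  [load 200/250]
  150 → shelf 2 (new)  [load 150/250]
  70 → shelf 2  [load 220/250]
  30 → shelf 1  [load 230/250]
  40 → shelf 3 (new)  [load 40/250]
  170 → shelf 3  [load 210/250]
  170 → shelf 4 (new)  [load 170/250]
  40 → shelf 3  [load 250/250]
4 shelves opened.

4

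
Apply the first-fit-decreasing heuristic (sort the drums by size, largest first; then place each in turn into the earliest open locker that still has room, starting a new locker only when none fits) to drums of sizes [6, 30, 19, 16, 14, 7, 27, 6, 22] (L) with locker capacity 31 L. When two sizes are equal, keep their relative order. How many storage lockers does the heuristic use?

5

Sorted descending: 30, 27, 22, 19, 16, 14, 7, 6, 6.
  30 → locker 1 (new)  [load 30/31]
  27 → locker 2 (new)  [load 27/31]
  22 → locker 3 (new)  [load 22/31]
  19 → locker 4 (new)  [load 19/31]
  16 → locker 5 (new)  [load 16/31]
  14 → locker 5  [load 30/31]
  7 → locker 3  [load 29/31]
  6 → locker 4  [load 25/31]
  6 → locker 4  [load 31/31]
5 storage lockers opened.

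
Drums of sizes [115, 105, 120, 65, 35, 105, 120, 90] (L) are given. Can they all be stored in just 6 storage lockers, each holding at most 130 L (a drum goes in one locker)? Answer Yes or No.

No

Total = 755 L; ⌈755/130⌉ = 6.
The bound of 6 does not rule out 6, but exhaustive search shows no assignment into 6 storage lockers of capacity 130 L exists — the minimum is 7.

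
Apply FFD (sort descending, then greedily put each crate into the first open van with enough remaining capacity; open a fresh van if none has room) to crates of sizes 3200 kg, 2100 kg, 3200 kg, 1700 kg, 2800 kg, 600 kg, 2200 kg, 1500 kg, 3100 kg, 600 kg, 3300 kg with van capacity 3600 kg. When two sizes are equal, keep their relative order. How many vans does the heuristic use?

Sorted descending: 3300, 3200, 3200, 3100, 2800, 2200, 2100, 1700, 1500, 600, 600.
  3300 → van 1 (new)  [load 3300/3600]
  3200 → van 2 (new)  [load 3200/3600]
  3200 → van 3 (new)  [load 3200/3600]
  3100 → van 4 (new)  [load 3100/3600]
  2800 → van 5 (new)  [load 2800/3600]
  2200 → van 6 (new)  [load 2200/3600]
  2100 → van 7 (new)  [load 2100/3600]
  1700 → van 8 (new)  [load 1700/3600]
  1500 → van 7  [load 3600/3600]
  600 → van 5  [load 3400/3600]
  600 → van 6  [load 2800/3600]
8 vans opened.

8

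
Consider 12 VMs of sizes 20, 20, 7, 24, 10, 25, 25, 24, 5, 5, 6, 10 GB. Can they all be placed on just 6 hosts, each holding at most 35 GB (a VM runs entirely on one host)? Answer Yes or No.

A valid assignment using 6 hosts:
  host 1: 25 + 10 = 35
  host 2: 25 + 10 = 35
  host 3: 24 + 7 = 31
  host 4: 24 + 6 + 5 = 35
  host 5: 20 + 5 = 25
  host 6: 20 = 20
Every load is within 35 GB, so 6 hosts suffice.

Yes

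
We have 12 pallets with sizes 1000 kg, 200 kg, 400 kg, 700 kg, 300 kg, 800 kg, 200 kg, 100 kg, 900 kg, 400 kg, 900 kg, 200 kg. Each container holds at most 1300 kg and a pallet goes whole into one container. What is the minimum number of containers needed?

5

Total = 1000 + 900 + 900 + 800 + 700 + 400 + 400 + 300 + 200 + 200 + 200 + 100 = 6100 kg.
Lower bound: ⌈6100/1300⌉ = 5 containers.
A packing using 5 containers:
  container 1: 1000 + 300 = 1300
  container 2: 900 + 400 = 1300
  container 3: 900 + 400 = 1300
  container 4: 800 + 200 + 200 + 100 = 1300
  container 5: 700 + 200 = 900
This matches the lower bound, so 5 is optimal.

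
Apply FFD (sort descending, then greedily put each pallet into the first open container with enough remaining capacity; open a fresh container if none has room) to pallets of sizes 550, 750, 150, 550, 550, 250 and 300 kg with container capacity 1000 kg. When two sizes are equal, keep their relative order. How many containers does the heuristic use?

4

Sorted descending: 750, 550, 550, 550, 300, 250, 150.
  750 → container 1 (new)  [load 750/1000]
  550 → container 2 (new)  [load 550/1000]
  550 → container 3 (new)  [load 550/1000]
  550 → container 4 (new)  [load 550/1000]
  300 → container 2  [load 850/1000]
  250 → container 1  [load 1000/1000]
  150 → container 2  [load 1000/1000]
4 containers opened.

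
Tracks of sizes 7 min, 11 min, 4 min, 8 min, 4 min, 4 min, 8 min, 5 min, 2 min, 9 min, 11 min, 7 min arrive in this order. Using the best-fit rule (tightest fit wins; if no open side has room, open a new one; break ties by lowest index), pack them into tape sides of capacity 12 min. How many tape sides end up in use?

  7 → side 1 (new)  [load 7/12]
  11 → side 2 (new)  [load 11/12]
  4 → side 1  [load 11/12]
  8 → side 3 (new)  [load 8/12]
  4 → side 3  [load 12/12]
  4 → side 4 (new)  [load 4/12]
  8 → side 4  [load 12/12]
  5 → side 5 (new)  [load 5/12]
  2 → side 5  [load 7/12]
  9 → side 6 (new)  [load 9/12]
  11 → side 7 (new)  [load 11/12]
  7 → side 8 (new)  [load 7/12]
8 tape sides opened.

8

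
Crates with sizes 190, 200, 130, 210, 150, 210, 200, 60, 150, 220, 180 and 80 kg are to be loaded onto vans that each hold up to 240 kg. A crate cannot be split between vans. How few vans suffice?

10

Total = 220 + 210 + 210 + 200 + 200 + 190 + 180 + 150 + 150 + 130 + 80 + 60 = 1980 kg.
Lower bound: ⌈1980/240⌉ = 9 vans.
Also, 10 crates each exceed 120 kg, and no two of those can share a van, so at least 10 vans are needed.
A packing using 10 vans:
  van 1: 220 = 220
  van 2: 210 = 210
  van 3: 210 = 210
  van 4: 200 = 200
  van 5: 200 = 200
  van 6: 190 = 190
  van 7: 180 + 60 = 240
  van 8: 150 + 80 = 230
  van 9: 150 = 150
  van 10: 130 = 130
This matches the lower bound, so 10 is optimal.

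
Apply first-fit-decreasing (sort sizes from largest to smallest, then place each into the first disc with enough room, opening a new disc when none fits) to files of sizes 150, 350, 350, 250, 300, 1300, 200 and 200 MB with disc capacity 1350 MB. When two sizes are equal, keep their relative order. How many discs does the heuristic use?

Sorted descending: 1300, 350, 350, 300, 250, 200, 200, 150.
  1300 → disc 1 (new)  [load 1300/1350]
  350 → disc 2 (new)  [load 350/1350]
  350 → disc 2  [load 700/1350]
  300 → disc 2  [load 1000/1350]
  250 → disc 2  [load 1250/1350]
  200 → disc 3 (new)  [load 200/1350]
  200 → disc 3  [load 400/1350]
  150 → disc 3  [load 550/1350]
3 discs opened.

3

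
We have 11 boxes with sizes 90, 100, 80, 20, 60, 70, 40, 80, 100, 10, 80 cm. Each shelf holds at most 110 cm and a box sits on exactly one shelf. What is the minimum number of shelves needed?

Total = 100 + 100 + 90 + 80 + 80 + 80 + 70 + 60 + 40 + 20 + 10 = 730 cm.
Lower bound: ⌈730/110⌉ = 7 shelves.
Also, 8 boxes each exceed 55 cm, and no two of those can share a shelf, so at least 8 shelves are needed.
A packing using 8 shelves:
  shelf 1: 100 + 10 = 110
  shelf 2: 100 = 100
  shelf 3: 90 + 20 = 110
  shelf 4: 80 = 80
  shelf 5: 80 = 80
  shelf 6: 80 = 80
  shelf 7: 70 + 40 = 110
  shelf 8: 60 = 60
This matches the lower bound, so 8 is optimal.

8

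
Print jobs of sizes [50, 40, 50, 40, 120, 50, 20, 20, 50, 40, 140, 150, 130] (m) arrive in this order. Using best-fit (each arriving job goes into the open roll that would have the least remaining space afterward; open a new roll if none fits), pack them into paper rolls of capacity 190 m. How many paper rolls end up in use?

  50 → roll 1 (new)  [load 50/190]
  40 → roll 1  [load 90/190]
  50 → roll 1  [load 140/190]
  40 → roll 1  [load 180/190]
  120 → roll 2 (new)  [load 120/190]
  50 → roll 2  [load 170/190]
  20 → roll 2  [load 190/190]
  20 → roll 3 (new)  [load 20/190]
  50 → roll 3  [load 70/190]
  40 → roll 3  [load 110/190]
  140 → roll 4 (new)  [load 140/190]
  150 → roll 5 (new)  [load 150/190]
  130 → roll 6 (new)  [load 130/190]
6 paper rolls opened.

6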